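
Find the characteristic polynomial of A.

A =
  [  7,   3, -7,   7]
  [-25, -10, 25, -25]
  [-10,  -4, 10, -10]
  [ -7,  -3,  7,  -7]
x^4

Expanding det(x·I − A) (e.g. by cofactor expansion or by noting that A is similar to its Jordan form J, which has the same characteristic polynomial as A) gives
  χ_A(x) = x^4
which factors as x^4. The eigenvalues (with algebraic multiplicities) are λ = 0 with multiplicity 4.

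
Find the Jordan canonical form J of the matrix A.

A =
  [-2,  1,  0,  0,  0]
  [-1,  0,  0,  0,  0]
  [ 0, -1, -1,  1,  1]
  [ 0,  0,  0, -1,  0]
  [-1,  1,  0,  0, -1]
J_2(-1) ⊕ J_2(-1) ⊕ J_1(-1)

The characteristic polynomial is
  det(x·I − A) = x^5 + 5*x^4 + 10*x^3 + 10*x^2 + 5*x + 1 = (x + 1)^5

Eigenvalues and multiplicities (the geometric multiplicity of λ is n − rank(A − λI), which equals the number of Jordan blocks for λ):
  λ = -1: algebraic multiplicity = 5, geometric multiplicity = 3

Determining the block sizes for each eigenvalue:
  λ = -1: with am = 5 and gm = 3, the partition is not yet determined (e.g. several partitions of 5 into 3 parts exist). Let N = A − (-1)·I. Computing rank(N^1) = 2, rank(N^2) = 0; the number of blocks of size ≥ j is rank(N^{j−1}) − rank(N^j), giving [3, 2]. So we have 2 block(s) of size 2, 1 block(s) of size 1 → block sizes [2, 2, 1]

Assembling the blocks gives a Jordan form
J =
  [-1,  1,  0,  0,  0]
  [ 0, -1,  0,  0,  0]
  [ 0,  0, -1,  1,  0]
  [ 0,  0,  0, -1,  0]
  [ 0,  0,  0,  0, -1]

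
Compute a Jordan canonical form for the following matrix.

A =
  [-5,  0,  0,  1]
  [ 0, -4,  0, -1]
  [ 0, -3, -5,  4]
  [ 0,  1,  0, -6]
J_3(-5) ⊕ J_1(-5)

The characteristic polynomial is
  det(x·I − A) = x^4 + 20*x^3 + 150*x^2 + 500*x + 625 = (x + 5)^4

Eigenvalues and multiplicities (the geometric multiplicity of λ is n − rank(A − λI), which equals the number of Jordan blocks for λ):
  λ = -5: algebraic multiplicity = 4, geometric multiplicity = 2

Determining the block sizes for each eigenvalue:
  λ = -5: with am = 4 and gm = 2, the partition is not yet determined (e.g. several partitions of 4 into 2 parts exist). Let N = A − (-5)·I. Computing rank(N^1) = 2, rank(N^2) = 1, rank(N^3) = 0; the number of blocks of size ≥ j is rank(N^{j−1}) − rank(N^j), giving [2, 1, 1]. So we have 1 block(s) of size 3, 1 block(s) of size 1 → block sizes [3, 1]

Assembling the blocks gives a Jordan form
J =
  [-5,  1,  0,  0]
  [ 0, -5,  1,  0]
  [ 0,  0, -5,  0]
  [ 0,  0,  0, -5]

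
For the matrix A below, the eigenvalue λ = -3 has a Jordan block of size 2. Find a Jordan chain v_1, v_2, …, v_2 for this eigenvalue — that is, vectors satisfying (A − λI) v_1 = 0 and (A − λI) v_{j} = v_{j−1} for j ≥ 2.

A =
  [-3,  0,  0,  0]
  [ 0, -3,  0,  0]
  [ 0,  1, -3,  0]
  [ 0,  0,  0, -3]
A Jordan chain for λ = -3 of length 2:
v_1 = (0, 0, 1, 0)ᵀ
v_2 = (0, 1, 0, 0)ᵀ

Let N = A − (-3)·I. We want v_2 with N^2 v_2 = 0 but N^1 v_2 ≠ 0; then v_{j-1} := N · v_j for j = 2, …, 2.

Pick v_2 = (0, 1, 0, 0)ᵀ.
Then v_1 = N · v_2 = (0, 0, 1, 0)ᵀ.

Sanity check: (A − (-3)·I) v_1 = (0, 0, 0, 0)ᵀ = 0. ✓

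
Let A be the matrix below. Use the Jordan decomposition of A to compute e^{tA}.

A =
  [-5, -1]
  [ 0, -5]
e^{tA} =
  [exp(-5*t), -t*exp(-5*t)]
  [0, exp(-5*t)]

Strategy: write A = P · J · P⁻¹ where J is a Jordan canonical form, so e^{tA} = P · e^{tJ} · P⁻¹, and e^{tJ} can be computed block-by-block.

A has Jordan form
J =
  [-5,  1]
  [ 0, -5]
(up to reordering of blocks).

Per-block formulas:
  For a 2×2 Jordan block J_2(-5): exp(t · J_2(-5)) = e^(-5t)·(I + t·N), where N is the 2×2 nilpotent shift.

After assembling e^{tJ} and conjugating by P, we get:

e^{tA} =
  [exp(-5*t), -t*exp(-5*t)]
  [0, exp(-5*t)]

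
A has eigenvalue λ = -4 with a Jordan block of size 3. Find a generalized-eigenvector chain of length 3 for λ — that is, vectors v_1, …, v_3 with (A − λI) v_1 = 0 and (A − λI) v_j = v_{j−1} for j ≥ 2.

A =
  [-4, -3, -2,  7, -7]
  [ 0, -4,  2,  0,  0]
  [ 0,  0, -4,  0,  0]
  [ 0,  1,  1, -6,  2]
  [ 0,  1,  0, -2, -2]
A Jordan chain for λ = -4 of length 3:
v_1 = (1, 0, 0, 0, 0)ᵀ
v_2 = (-2, 2, 0, 1, 0)ᵀ
v_3 = (0, 0, 1, 0, 0)ᵀ

Let N = A − (-4)·I. We want v_3 with N^3 v_3 = 0 but N^2 v_3 ≠ 0; then v_{j-1} := N · v_j for j = 3, …, 2.

Pick v_3 = (0, 0, 1, 0, 0)ᵀ.
Then v_2 = N · v_3 = (-2, 2, 0, 1, 0)ᵀ.
Then v_1 = N · v_2 = (1, 0, 0, 0, 0)ᵀ.

Sanity check: (A − (-4)·I) v_1 = (0, 0, 0, 0, 0)ᵀ = 0. ✓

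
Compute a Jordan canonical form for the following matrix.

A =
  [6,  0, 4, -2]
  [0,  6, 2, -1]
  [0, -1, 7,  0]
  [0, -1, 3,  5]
J_3(6) ⊕ J_1(6)

The characteristic polynomial is
  det(x·I − A) = x^4 - 24*x^3 + 216*x^2 - 864*x + 1296 = (x - 6)^4

Eigenvalues and multiplicities (the geometric multiplicity of λ is n − rank(A − λI), which equals the number of Jordan blocks for λ):
  λ = 6: algebraic multiplicity = 4, geometric multiplicity = 2

Determining the block sizes for each eigenvalue:
  λ = 6: with am = 4 and gm = 2, the partition is not yet determined (e.g. several partitions of 4 into 2 parts exist). Let N = A − (6)·I. Computing rank(N^1) = 2, rank(N^2) = 1, rank(N^3) = 0; the number of blocks of size ≥ j is rank(N^{j−1}) − rank(N^j), giving [2, 1, 1]. So we have 1 block(s) of size 3, 1 block(s) of size 1 → block sizes [3, 1]

Assembling the blocks gives a Jordan form
J =
  [6, 1, 0, 0]
  [0, 6, 1, 0]
  [0, 0, 6, 0]
  [0, 0, 0, 6]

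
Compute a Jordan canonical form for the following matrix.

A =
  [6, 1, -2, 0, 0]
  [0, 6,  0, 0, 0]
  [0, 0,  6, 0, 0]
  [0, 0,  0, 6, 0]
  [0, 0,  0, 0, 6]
J_2(6) ⊕ J_1(6) ⊕ J_1(6) ⊕ J_1(6)

The characteristic polynomial is
  det(x·I − A) = x^5 - 30*x^4 + 360*x^3 - 2160*x^2 + 6480*x - 7776 = (x - 6)^5

Eigenvalues and multiplicities (the geometric multiplicity of λ is n − rank(A − λI), which equals the number of Jordan blocks for λ):
  λ = 6: algebraic multiplicity = 5, geometric multiplicity = 4

Determining the block sizes for each eigenvalue:
  λ = 6: 4 blocks summing to 5 forces exactly one block of size 2 and the rest size 1 → block sizes [2, 1, 1, 1]

Assembling the blocks gives a Jordan form
J =
  [6, 1, 0, 0, 0]
  [0, 6, 0, 0, 0]
  [0, 0, 6, 0, 0]
  [0, 0, 0, 6, 0]
  [0, 0, 0, 0, 6]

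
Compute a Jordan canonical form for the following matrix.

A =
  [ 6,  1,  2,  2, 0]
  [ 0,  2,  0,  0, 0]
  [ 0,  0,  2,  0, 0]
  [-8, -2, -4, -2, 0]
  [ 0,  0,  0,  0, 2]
J_2(2) ⊕ J_1(2) ⊕ J_1(2) ⊕ J_1(2)

The characteristic polynomial is
  det(x·I − A) = x^5 - 10*x^4 + 40*x^3 - 80*x^2 + 80*x - 32 = (x - 2)^5

Eigenvalues and multiplicities (the geometric multiplicity of λ is n − rank(A − λI), which equals the number of Jordan blocks for λ):
  λ = 2: algebraic multiplicity = 5, geometric multiplicity = 4

Determining the block sizes for each eigenvalue:
  λ = 2: 4 blocks summing to 5 forces exactly one block of size 2 and the rest size 1 → block sizes [2, 1, 1, 1]

Assembling the blocks gives a Jordan form
J =
  [2, 1, 0, 0, 0]
  [0, 2, 0, 0, 0]
  [0, 0, 2, 0, 0]
  [0, 0, 0, 2, 0]
  [0, 0, 0, 0, 2]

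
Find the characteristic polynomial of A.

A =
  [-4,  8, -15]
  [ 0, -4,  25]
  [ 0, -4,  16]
x^3 - 8*x^2 - 12*x + 144

Expanding det(x·I − A) (e.g. by cofactor expansion or by noting that A is similar to its Jordan form J, which has the same characteristic polynomial as A) gives
  χ_A(x) = x^3 - 8*x^2 - 12*x + 144
which factors as (x - 6)^2*(x + 4). The eigenvalues (with algebraic multiplicities) are λ = -4 with multiplicity 1, λ = 6 with multiplicity 2.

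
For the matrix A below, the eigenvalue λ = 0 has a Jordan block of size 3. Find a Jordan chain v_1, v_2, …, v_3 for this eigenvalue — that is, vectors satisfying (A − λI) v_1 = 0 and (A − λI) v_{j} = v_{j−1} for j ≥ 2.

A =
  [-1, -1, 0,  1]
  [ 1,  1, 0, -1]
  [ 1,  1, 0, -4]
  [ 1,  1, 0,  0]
A Jordan chain for λ = 0 of length 3:
v_1 = (1, -1, -4, 0)ᵀ
v_2 = (-1, 1, 1, 1)ᵀ
v_3 = (1, 0, 0, 0)ᵀ

Let N = A − (0)·I. We want v_3 with N^3 v_3 = 0 but N^2 v_3 ≠ 0; then v_{j-1} := N · v_j for j = 3, …, 2.

Pick v_3 = (1, 0, 0, 0)ᵀ.
Then v_2 = N · v_3 = (-1, 1, 1, 1)ᵀ.
Then v_1 = N · v_2 = (1, -1, -4, 0)ᵀ.

Sanity check: (A − (0)·I) v_1 = (0, 0, 0, 0)ᵀ = 0. ✓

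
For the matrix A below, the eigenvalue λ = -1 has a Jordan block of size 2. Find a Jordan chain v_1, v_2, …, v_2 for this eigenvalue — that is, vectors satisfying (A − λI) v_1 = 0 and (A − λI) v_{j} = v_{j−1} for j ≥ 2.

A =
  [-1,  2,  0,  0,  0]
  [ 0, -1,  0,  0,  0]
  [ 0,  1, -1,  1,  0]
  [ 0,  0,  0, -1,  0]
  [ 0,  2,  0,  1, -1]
A Jordan chain for λ = -1 of length 2:
v_1 = (2, 0, 1, 0, 2)ᵀ
v_2 = (0, 1, 0, 0, 0)ᵀ

Let N = A − (-1)·I. We want v_2 with N^2 v_2 = 0 but N^1 v_2 ≠ 0; then v_{j-1} := N · v_j for j = 2, …, 2.

Pick v_2 = (0, 1, 0, 0, 0)ᵀ.
Then v_1 = N · v_2 = (2, 0, 1, 0, 2)ᵀ.

Sanity check: (A − (-1)·I) v_1 = (0, 0, 0, 0, 0)ᵀ = 0. ✓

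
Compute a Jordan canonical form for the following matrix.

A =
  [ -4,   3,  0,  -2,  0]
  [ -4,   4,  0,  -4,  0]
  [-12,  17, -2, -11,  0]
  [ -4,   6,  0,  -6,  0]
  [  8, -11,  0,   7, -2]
J_2(-2) ⊕ J_2(-2) ⊕ J_1(-2)

The characteristic polynomial is
  det(x·I − A) = x^5 + 10*x^4 + 40*x^3 + 80*x^2 + 80*x + 32 = (x + 2)^5

Eigenvalues and multiplicities (the geometric multiplicity of λ is n − rank(A − λI), which equals the number of Jordan blocks for λ):
  λ = -2: algebraic multiplicity = 5, geometric multiplicity = 3

Determining the block sizes for each eigenvalue:
  λ = -2: with am = 5 and gm = 3, the partition is not yet determined (e.g. several partitions of 5 into 3 parts exist). Let N = A − (-2)·I. Computing rank(N^1) = 2, rank(N^2) = 0; the number of blocks of size ≥ j is rank(N^{j−1}) − rank(N^j), giving [3, 2]. So we have 2 block(s) of size 2, 1 block(s) of size 1 → block sizes [2, 2, 1]

Assembling the blocks gives a Jordan form
J =
  [-2,  1,  0,  0,  0]
  [ 0, -2,  0,  0,  0]
  [ 0,  0, -2,  1,  0]
  [ 0,  0,  0, -2,  0]
  [ 0,  0,  0,  0, -2]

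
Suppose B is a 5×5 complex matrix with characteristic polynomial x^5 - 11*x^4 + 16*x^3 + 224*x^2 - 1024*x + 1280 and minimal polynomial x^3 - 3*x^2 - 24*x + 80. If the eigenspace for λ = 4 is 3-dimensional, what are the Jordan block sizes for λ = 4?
Block sizes for λ = 4: [2, 1, 1]

Step 1 — from the characteristic polynomial, algebraic multiplicity of λ = 4 is 4. From dim ker(B − (4)·I) = 3, there are exactly 3 Jordan blocks for λ = 4.
Step 2 — from the minimal polynomial, the factor (x − 4)^2 tells us the largest block for λ = 4 has size 2.
Step 3 — with total size 4, 3 blocks, and largest block 2, the block sizes (in nonincreasing order) are [2, 1, 1].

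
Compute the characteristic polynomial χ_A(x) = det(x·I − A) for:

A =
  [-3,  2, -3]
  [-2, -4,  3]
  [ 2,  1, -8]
x^3 + 15*x^2 + 75*x + 125

Expanding det(x·I − A) (e.g. by cofactor expansion or by noting that A is similar to its Jordan form J, which has the same characteristic polynomial as A) gives
  χ_A(x) = x^3 + 15*x^2 + 75*x + 125
which factors as (x + 5)^3. The eigenvalues (with algebraic multiplicities) are λ = -5 with multiplicity 3.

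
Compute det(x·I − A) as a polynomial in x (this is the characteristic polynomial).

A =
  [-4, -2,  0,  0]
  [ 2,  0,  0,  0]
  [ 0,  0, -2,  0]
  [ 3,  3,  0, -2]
x^4 + 8*x^3 + 24*x^2 + 32*x + 16

Expanding det(x·I − A) (e.g. by cofactor expansion or by noting that A is similar to its Jordan form J, which has the same characteristic polynomial as A) gives
  χ_A(x) = x^4 + 8*x^3 + 24*x^2 + 32*x + 16
which factors as (x + 2)^4. The eigenvalues (with algebraic multiplicities) are λ = -2 with multiplicity 4.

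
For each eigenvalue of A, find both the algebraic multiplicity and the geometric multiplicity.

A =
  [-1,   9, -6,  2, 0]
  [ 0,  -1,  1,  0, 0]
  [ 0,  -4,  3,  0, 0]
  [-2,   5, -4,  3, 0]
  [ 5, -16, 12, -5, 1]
λ = 1: alg = 5, geom = 2

Step 1 — factor the characteristic polynomial to read off the algebraic multiplicities:
  χ_A(x) = (x - 1)^5

Step 2 — compute geometric multiplicities via the rank-nullity identity g(λ) = n − rank(A − λI):
  rank(A − (1)·I) = 3, so dim ker(A − (1)·I) = n − 3 = 2

Summary:
  λ = 1: algebraic multiplicity = 5, geometric multiplicity = 2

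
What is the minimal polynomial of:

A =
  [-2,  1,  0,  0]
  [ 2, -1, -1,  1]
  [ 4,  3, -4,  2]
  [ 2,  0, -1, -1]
x^3 + 6*x^2 + 12*x + 8

The characteristic polynomial is χ_A(x) = (x + 2)^4, so the eigenvalues are known. The minimal polynomial is
  m_A(x) = Π_λ (x − λ)^{k_λ}
where k_λ is the size of the *largest* Jordan block for λ (equivalently, the smallest k with (A − λI)^k v = 0 for every generalised eigenvector v of λ).

  λ = -2: largest Jordan block has size 3, contributing (x + 2)^3

So m_A(x) = (x + 2)^3 = x^3 + 6*x^2 + 12*x + 8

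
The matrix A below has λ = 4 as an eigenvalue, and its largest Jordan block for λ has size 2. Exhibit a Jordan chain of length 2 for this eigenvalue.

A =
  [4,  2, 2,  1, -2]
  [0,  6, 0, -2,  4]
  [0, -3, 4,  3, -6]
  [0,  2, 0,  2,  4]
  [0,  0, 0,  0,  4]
A Jordan chain for λ = 4 of length 2:
v_1 = (2, 2, -3, 2, 0)ᵀ
v_2 = (0, 1, 0, 0, 0)ᵀ

Let N = A − (4)·I. We want v_2 with N^2 v_2 = 0 but N^1 v_2 ≠ 0; then v_{j-1} := N · v_j for j = 2, …, 2.

Pick v_2 = (0, 1, 0, 0, 0)ᵀ.
Then v_1 = N · v_2 = (2, 2, -3, 2, 0)ᵀ.

Sanity check: (A − (4)·I) v_1 = (0, 0, 0, 0, 0)ᵀ = 0. ✓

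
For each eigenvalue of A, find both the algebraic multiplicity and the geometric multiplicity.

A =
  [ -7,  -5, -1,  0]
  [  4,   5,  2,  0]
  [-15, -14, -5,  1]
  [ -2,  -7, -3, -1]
λ = -5: alg = 1, geom = 1; λ = -1: alg = 3, geom = 1

Step 1 — factor the characteristic polynomial to read off the algebraic multiplicities:
  χ_A(x) = (x + 1)^3*(x + 5)

Step 2 — compute geometric multiplicities via the rank-nullity identity g(λ) = n − rank(A − λI):
  rank(A − (-5)·I) = 3, so dim ker(A − (-5)·I) = n − 3 = 1
  rank(A − (-1)·I) = 3, so dim ker(A − (-1)·I) = n − 3 = 1

Summary:
  λ = -5: algebraic multiplicity = 1, geometric multiplicity = 1
  λ = -1: algebraic multiplicity = 3, geometric multiplicity = 1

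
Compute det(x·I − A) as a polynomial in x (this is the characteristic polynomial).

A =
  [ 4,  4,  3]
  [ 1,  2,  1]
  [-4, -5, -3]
x^3 - 3*x^2 + 3*x - 1

Expanding det(x·I − A) (e.g. by cofactor expansion or by noting that A is similar to its Jordan form J, which has the same characteristic polynomial as A) gives
  χ_A(x) = x^3 - 3*x^2 + 3*x - 1
which factors as (x - 1)^3. The eigenvalues (with algebraic multiplicities) are λ = 1 with multiplicity 3.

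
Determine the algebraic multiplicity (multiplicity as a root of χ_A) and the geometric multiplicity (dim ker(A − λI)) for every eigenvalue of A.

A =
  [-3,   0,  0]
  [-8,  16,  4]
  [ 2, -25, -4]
λ = -3: alg = 1, geom = 1; λ = 6: alg = 2, geom = 1

Step 1 — factor the characteristic polynomial to read off the algebraic multiplicities:
  χ_A(x) = (x - 6)^2*(x + 3)

Step 2 — compute geometric multiplicities via the rank-nullity identity g(λ) = n − rank(A − λI):
  rank(A − (-3)·I) = 2, so dim ker(A − (-3)·I) = n − 2 = 1
  rank(A − (6)·I) = 2, so dim ker(A − (6)·I) = n − 2 = 1

Summary:
  λ = -3: algebraic multiplicity = 1, geometric multiplicity = 1
  λ = 6: algebraic multiplicity = 2, geometric multiplicity = 1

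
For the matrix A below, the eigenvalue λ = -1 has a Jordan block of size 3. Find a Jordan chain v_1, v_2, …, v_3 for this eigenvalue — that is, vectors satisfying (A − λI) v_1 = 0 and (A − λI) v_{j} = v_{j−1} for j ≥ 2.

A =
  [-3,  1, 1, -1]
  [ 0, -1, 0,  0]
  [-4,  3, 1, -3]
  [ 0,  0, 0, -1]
A Jordan chain for λ = -1 of length 3:
v_1 = (1, 0, 2, 0)ᵀ
v_2 = (1, 0, 3, 0)ᵀ
v_3 = (0, 1, 0, 0)ᵀ

Let N = A − (-1)·I. We want v_3 with N^3 v_3 = 0 but N^2 v_3 ≠ 0; then v_{j-1} := N · v_j for j = 3, …, 2.

Pick v_3 = (0, 1, 0, 0)ᵀ.
Then v_2 = N · v_3 = (1, 0, 3, 0)ᵀ.
Then v_1 = N · v_2 = (1, 0, 2, 0)ᵀ.

Sanity check: (A − (-1)·I) v_1 = (0, 0, 0, 0)ᵀ = 0. ✓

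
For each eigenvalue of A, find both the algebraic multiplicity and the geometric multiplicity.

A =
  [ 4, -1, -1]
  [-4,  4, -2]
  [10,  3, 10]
λ = 6: alg = 3, geom = 1

Step 1 — factor the characteristic polynomial to read off the algebraic multiplicities:
  χ_A(x) = (x - 6)^3

Step 2 — compute geometric multiplicities via the rank-nullity identity g(λ) = n − rank(A − λI):
  rank(A − (6)·I) = 2, so dim ker(A − (6)·I) = n − 2 = 1

Summary:
  λ = 6: algebraic multiplicity = 3, geometric multiplicity = 1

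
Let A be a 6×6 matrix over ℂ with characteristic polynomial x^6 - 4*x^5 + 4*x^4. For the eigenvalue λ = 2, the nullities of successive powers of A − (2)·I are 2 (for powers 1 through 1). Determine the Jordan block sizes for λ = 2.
Block sizes for λ = 2: [1, 1]

From the dimensions of kernels of powers, the number of Jordan blocks of size at least j is d_j − d_{j−1} where d_j = dim ker(N^j) (with d_0 = 0). Computing the differences gives [2].
The number of blocks of size exactly k is (#blocks of size ≥ k) − (#blocks of size ≥ k + 1), so the partition is: 2 block(s) of size 1.
In nonincreasing order the block sizes are [1, 1].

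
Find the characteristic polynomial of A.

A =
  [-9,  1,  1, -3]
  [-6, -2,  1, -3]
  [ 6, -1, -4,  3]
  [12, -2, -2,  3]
x^4 + 12*x^3 + 54*x^2 + 108*x + 81

Expanding det(x·I − A) (e.g. by cofactor expansion or by noting that A is similar to its Jordan form J, which has the same characteristic polynomial as A) gives
  χ_A(x) = x^4 + 12*x^3 + 54*x^2 + 108*x + 81
which factors as (x + 3)^4. The eigenvalues (with algebraic multiplicities) are λ = -3 with multiplicity 4.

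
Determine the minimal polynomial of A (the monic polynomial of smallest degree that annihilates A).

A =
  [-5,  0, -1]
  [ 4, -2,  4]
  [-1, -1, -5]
x^3 + 12*x^2 + 48*x + 64

The characteristic polynomial is χ_A(x) = (x + 4)^3, so the eigenvalues are known. The minimal polynomial is
  m_A(x) = Π_λ (x − λ)^{k_λ}
where k_λ is the size of the *largest* Jordan block for λ (equivalently, the smallest k with (A − λI)^k v = 0 for every generalised eigenvector v of λ).

  λ = -4: largest Jordan block has size 3, contributing (x + 4)^3

So m_A(x) = (x + 4)^3 = x^3 + 12*x^2 + 48*x + 64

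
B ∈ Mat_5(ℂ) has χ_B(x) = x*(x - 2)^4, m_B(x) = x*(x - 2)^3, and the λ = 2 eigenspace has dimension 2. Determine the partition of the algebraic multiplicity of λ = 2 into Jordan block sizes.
Block sizes for λ = 2: [3, 1]

Step 1 — from the characteristic polynomial, algebraic multiplicity of λ = 2 is 4. From dim ker(B − (2)·I) = 2, there are exactly 2 Jordan blocks for λ = 2.
Step 2 — from the minimal polynomial, the factor (x − 2)^3 tells us the largest block for λ = 2 has size 3.
Step 3 — with total size 4, 2 blocks, and largest block 3, the block sizes (in nonincreasing order) are [3, 1].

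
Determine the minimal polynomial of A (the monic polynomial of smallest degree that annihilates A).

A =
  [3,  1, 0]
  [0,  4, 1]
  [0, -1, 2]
x^3 - 9*x^2 + 27*x - 27

The characteristic polynomial is χ_A(x) = (x - 3)^3, so the eigenvalues are known. The minimal polynomial is
  m_A(x) = Π_λ (x − λ)^{k_λ}
where k_λ is the size of the *largest* Jordan block for λ (equivalently, the smallest k with (A − λI)^k v = 0 for every generalised eigenvector v of λ).

  λ = 3: largest Jordan block has size 3, contributing (x − 3)^3

So m_A(x) = (x - 3)^3 = x^3 - 9*x^2 + 27*x - 27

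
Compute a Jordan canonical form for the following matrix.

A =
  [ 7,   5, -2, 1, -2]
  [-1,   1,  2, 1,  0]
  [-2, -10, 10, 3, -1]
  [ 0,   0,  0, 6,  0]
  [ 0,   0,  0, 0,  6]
J_2(6) ⊕ J_2(6) ⊕ J_1(6)

The characteristic polynomial is
  det(x·I − A) = x^5 - 30*x^4 + 360*x^3 - 2160*x^2 + 6480*x - 7776 = (x - 6)^5

Eigenvalues and multiplicities (the geometric multiplicity of λ is n − rank(A − λI), which equals the number of Jordan blocks for λ):
  λ = 6: algebraic multiplicity = 5, geometric multiplicity = 3

Determining the block sizes for each eigenvalue:
  λ = 6: with am = 5 and gm = 3, the partition is not yet determined (e.g. several partitions of 5 into 3 parts exist). Let N = A − (6)·I. Computing rank(N^1) = 2, rank(N^2) = 0; the number of blocks of size ≥ j is rank(N^{j−1}) − rank(N^j), giving [3, 2]. So we have 2 block(s) of size 2, 1 block(s) of size 1 → block sizes [2, 2, 1]

Assembling the blocks gives a Jordan form
J =
  [6, 1, 0, 0, 0]
  [0, 6, 0, 0, 0]
  [0, 0, 6, 1, 0]
  [0, 0, 0, 6, 0]
  [0, 0, 0, 0, 6]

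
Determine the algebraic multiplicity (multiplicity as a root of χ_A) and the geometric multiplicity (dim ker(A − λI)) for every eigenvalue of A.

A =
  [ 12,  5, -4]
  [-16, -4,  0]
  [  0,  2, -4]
λ = 0: alg = 2, geom = 1; λ = 4: alg = 1, geom = 1

Step 1 — factor the characteristic polynomial to read off the algebraic multiplicities:
  χ_A(x) = x^2*(x - 4)

Step 2 — compute geometric multiplicities via the rank-nullity identity g(λ) = n − rank(A − λI):
  rank(A − (0)·I) = 2, so dim ker(A − (0)·I) = n − 2 = 1
  rank(A − (4)·I) = 2, so dim ker(A − (4)·I) = n − 2 = 1

Summary:
  λ = 0: algebraic multiplicity = 2, geometric multiplicity = 1
  λ = 4: algebraic multiplicity = 1, geometric multiplicity = 1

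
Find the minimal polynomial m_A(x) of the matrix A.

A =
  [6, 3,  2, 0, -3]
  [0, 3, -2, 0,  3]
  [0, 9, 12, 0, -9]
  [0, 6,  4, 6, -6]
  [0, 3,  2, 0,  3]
x^2 - 12*x + 36

The characteristic polynomial is χ_A(x) = (x - 6)^5, so the eigenvalues are known. The minimal polynomial is
  m_A(x) = Π_λ (x − λ)^{k_λ}
where k_λ is the size of the *largest* Jordan block for λ (equivalently, the smallest k with (A − λI)^k v = 0 for every generalised eigenvector v of λ).

  λ = 6: largest Jordan block has size 2, contributing (x − 6)^2

So m_A(x) = (x - 6)^2 = x^2 - 12*x + 36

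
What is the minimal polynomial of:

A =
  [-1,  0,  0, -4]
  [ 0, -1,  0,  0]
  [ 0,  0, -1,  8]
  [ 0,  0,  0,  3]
x^2 - 2*x - 3

The characteristic polynomial is χ_A(x) = (x - 3)*(x + 1)^3, so the eigenvalues are known. The minimal polynomial is
  m_A(x) = Π_λ (x − λ)^{k_λ}
where k_λ is the size of the *largest* Jordan block for λ (equivalently, the smallest k with (A − λI)^k v = 0 for every generalised eigenvector v of λ).

  λ = -1: largest Jordan block has size 1, contributing (x + 1)
  λ = 3: largest Jordan block has size 1, contributing (x − 3)

So m_A(x) = (x - 3)*(x + 1) = x^2 - 2*x - 3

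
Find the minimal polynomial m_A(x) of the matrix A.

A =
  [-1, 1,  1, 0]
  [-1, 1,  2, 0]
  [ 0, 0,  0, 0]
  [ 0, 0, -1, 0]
x^3

The characteristic polynomial is χ_A(x) = x^4, so the eigenvalues are known. The minimal polynomial is
  m_A(x) = Π_λ (x − λ)^{k_λ}
where k_λ is the size of the *largest* Jordan block for λ (equivalently, the smallest k with (A − λI)^k v = 0 for every generalised eigenvector v of λ).

  λ = 0: largest Jordan block has size 3, contributing (x − 0)^3

So m_A(x) = x^3 = x^3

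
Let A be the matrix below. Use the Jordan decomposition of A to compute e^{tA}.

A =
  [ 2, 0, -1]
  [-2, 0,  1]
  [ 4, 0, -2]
e^{tA} =
  [2*t + 1, 0, -t]
  [-2*t, 1, t]
  [4*t, 0, 1 - 2*t]

Strategy: write A = P · J · P⁻¹ where J is a Jordan canonical form, so e^{tA} = P · e^{tJ} · P⁻¹, and e^{tJ} can be computed block-by-block.

A has Jordan form
J =
  [0, 1, 0]
  [0, 0, 0]
  [0, 0, 0]
(up to reordering of blocks).

Per-block formulas:
  For a 2×2 Jordan block J_2(0): exp(t · J_2(0)) = e^(0t)·(I + t·N), where N is the 2×2 nilpotent shift.
  For a 1×1 block at λ = 0: exp(t · [0]) = [e^(0t)].

After assembling e^{tJ} and conjugating by P, we get:

e^{tA} =
  [2*t + 1, 0, -t]
  [-2*t, 1, t]
  [4*t, 0, 1 - 2*t]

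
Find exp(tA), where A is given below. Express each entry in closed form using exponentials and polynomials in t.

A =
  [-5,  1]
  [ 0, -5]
e^{tA} =
  [exp(-5*t), t*exp(-5*t)]
  [0, exp(-5*t)]

Strategy: write A = P · J · P⁻¹ where J is a Jordan canonical form, so e^{tA} = P · e^{tJ} · P⁻¹, and e^{tJ} can be computed block-by-block.

A has Jordan form
J =
  [-5,  1]
  [ 0, -5]
(up to reordering of blocks).

Per-block formulas:
  For a 2×2 Jordan block J_2(-5): exp(t · J_2(-5)) = e^(-5t)·(I + t·N), where N is the 2×2 nilpotent shift.

After assembling e^{tJ} and conjugating by P, we get:

e^{tA} =
  [exp(-5*t), t*exp(-5*t)]
  [0, exp(-5*t)]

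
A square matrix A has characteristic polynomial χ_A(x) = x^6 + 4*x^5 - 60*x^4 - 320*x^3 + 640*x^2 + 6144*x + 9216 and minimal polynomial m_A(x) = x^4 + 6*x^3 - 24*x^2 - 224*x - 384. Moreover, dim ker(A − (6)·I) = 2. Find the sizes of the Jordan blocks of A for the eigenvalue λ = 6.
Block sizes for λ = 6: [1, 1]

Step 1 — from the characteristic polynomial, algebraic multiplicity of λ = 6 is 2. From dim ker(A − (6)·I) = 2, there are exactly 2 Jordan blocks for λ = 6.
Step 2 — from the minimal polynomial, the factor (x − 6) tells us the largest block for λ = 6 has size 1.
Step 3 — with total size 2, 2 blocks, and largest block 1, the block sizes (in nonincreasing order) are [1, 1].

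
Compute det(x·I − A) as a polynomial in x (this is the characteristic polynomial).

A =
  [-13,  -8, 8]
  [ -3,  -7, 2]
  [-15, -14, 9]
x^3 + 11*x^2 + 35*x + 25

Expanding det(x·I − A) (e.g. by cofactor expansion or by noting that A is similar to its Jordan form J, which has the same characteristic polynomial as A) gives
  χ_A(x) = x^3 + 11*x^2 + 35*x + 25
which factors as (x + 1)*(x + 5)^2. The eigenvalues (with algebraic multiplicities) are λ = -5 with multiplicity 2, λ = -1 with multiplicity 1.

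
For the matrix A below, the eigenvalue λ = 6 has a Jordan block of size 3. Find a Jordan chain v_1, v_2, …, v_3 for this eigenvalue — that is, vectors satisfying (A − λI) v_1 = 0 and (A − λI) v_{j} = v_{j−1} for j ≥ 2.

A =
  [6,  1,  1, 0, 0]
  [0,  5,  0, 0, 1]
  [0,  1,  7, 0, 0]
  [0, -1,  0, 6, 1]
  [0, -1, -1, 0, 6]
A Jordan chain for λ = 6 of length 3:
v_1 = (1, -1, 1, -1, -1)ᵀ
v_2 = (1, 0, 1, 0, -1)ᵀ
v_3 = (0, 0, 1, 0, 0)ᵀ

Let N = A − (6)·I. We want v_3 with N^3 v_3 = 0 but N^2 v_3 ≠ 0; then v_{j-1} := N · v_j for j = 3, …, 2.

Pick v_3 = (0, 0, 1, 0, 0)ᵀ.
Then v_2 = N · v_3 = (1, 0, 1, 0, -1)ᵀ.
Then v_1 = N · v_2 = (1, -1, 1, -1, -1)ᵀ.

Sanity check: (A − (6)·I) v_1 = (0, 0, 0, 0, 0)ᵀ = 0. ✓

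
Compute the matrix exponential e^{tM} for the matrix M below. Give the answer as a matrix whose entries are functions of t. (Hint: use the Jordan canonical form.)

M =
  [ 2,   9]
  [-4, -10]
e^{tM} =
  [6*t*exp(-4*t) + exp(-4*t), 9*t*exp(-4*t)]
  [-4*t*exp(-4*t), -6*t*exp(-4*t) + exp(-4*t)]

Strategy: write M = P · J · P⁻¹ where J is a Jordan canonical form, so e^{tM} = P · e^{tJ} · P⁻¹, and e^{tJ} can be computed block-by-block.

M has Jordan form
J =
  [-4,  1]
  [ 0, -4]
(up to reordering of blocks).

Per-block formulas:
  For a 2×2 Jordan block J_2(-4): exp(t · J_2(-4)) = e^(-4t)·(I + t·N), where N is the 2×2 nilpotent shift.

After assembling e^{tJ} and conjugating by P, we get:

e^{tM} =
  [6*t*exp(-4*t) + exp(-4*t), 9*t*exp(-4*t)]
  [-4*t*exp(-4*t), -6*t*exp(-4*t) + exp(-4*t)]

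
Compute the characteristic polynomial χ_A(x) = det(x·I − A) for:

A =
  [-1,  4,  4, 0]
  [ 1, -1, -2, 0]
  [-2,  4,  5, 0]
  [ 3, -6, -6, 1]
x^4 - 4*x^3 + 6*x^2 - 4*x + 1

Expanding det(x·I − A) (e.g. by cofactor expansion or by noting that A is similar to its Jordan form J, which has the same characteristic polynomial as A) gives
  χ_A(x) = x^4 - 4*x^3 + 6*x^2 - 4*x + 1
which factors as (x - 1)^4. The eigenvalues (with algebraic multiplicities) are λ = 1 with multiplicity 4.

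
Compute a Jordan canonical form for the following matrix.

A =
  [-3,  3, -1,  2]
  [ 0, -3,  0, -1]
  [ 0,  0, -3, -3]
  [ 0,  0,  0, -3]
J_2(-3) ⊕ J_2(-3)

The characteristic polynomial is
  det(x·I − A) = x^4 + 12*x^3 + 54*x^2 + 108*x + 81 = (x + 3)^4

Eigenvalues and multiplicities (the geometric multiplicity of λ is n − rank(A − λI), which equals the number of Jordan blocks for λ):
  λ = -3: algebraic multiplicity = 4, geometric multiplicity = 2

Determining the block sizes for each eigenvalue:
  λ = -3: with am = 4 and gm = 2, the partition is not yet determined (e.g. several partitions of 4 into 2 parts exist). Let N = A − (-3)·I. Computing rank(N^1) = 2, rank(N^2) = 0; the number of blocks of size ≥ j is rank(N^{j−1}) − rank(N^j), giving [2, 2]. So we have 2 block(s) of size 2 → block sizes [2, 2]

Assembling the blocks gives a Jordan form
J =
  [-3,  1,  0,  0]
  [ 0, -3,  0,  0]
  [ 0,  0, -3,  1]
  [ 0,  0,  0, -3]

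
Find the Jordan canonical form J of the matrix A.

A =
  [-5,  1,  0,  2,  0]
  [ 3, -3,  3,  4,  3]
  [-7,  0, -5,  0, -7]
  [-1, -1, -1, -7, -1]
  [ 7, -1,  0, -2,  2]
J_3(-5) ⊕ J_1(-5) ⊕ J_1(2)

The characteristic polynomial is
  det(x·I − A) = x^5 + 18*x^4 + 110*x^3 + 200*x^2 - 375*x - 1250 = (x - 2)*(x + 5)^4

Eigenvalues and multiplicities (the geometric multiplicity of λ is n − rank(A − λI), which equals the number of Jordan blocks for λ):
  λ = -5: algebraic multiplicity = 4, geometric multiplicity = 2
  λ = 2: algebraic multiplicity = 1, geometric multiplicity = 1

Determining the block sizes for each eigenvalue:
  λ = -5: with am = 4 and gm = 2, the partition is not yet determined (e.g. several partitions of 4 into 2 parts exist). Let N = A − (-5)·I. Computing rank(N^1) = 3, rank(N^2) = 2, rank(N^3) = 1; the number of blocks of size ≥ j is rank(N^{j−1}) − rank(N^j), giving [2, 1, 1]. So we have 1 block(s) of size 3, 1 block(s) of size 1 → block sizes [3, 1]
  λ = 2: one block (gm = 1), so the single block has size am = 1 → block sizes [1]

Assembling the blocks gives a Jordan form
J =
  [-5,  1,  0,  0, 0]
  [ 0, -5,  1,  0, 0]
  [ 0,  0, -5,  0, 0]
  [ 0,  0,  0, -5, 0]
  [ 0,  0,  0,  0, 2]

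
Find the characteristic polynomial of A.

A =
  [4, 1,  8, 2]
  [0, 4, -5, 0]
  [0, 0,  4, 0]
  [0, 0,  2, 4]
x^4 - 16*x^3 + 96*x^2 - 256*x + 256

Expanding det(x·I − A) (e.g. by cofactor expansion or by noting that A is similar to its Jordan form J, which has the same characteristic polynomial as A) gives
  χ_A(x) = x^4 - 16*x^3 + 96*x^2 - 256*x + 256
which factors as (x - 4)^4. The eigenvalues (with algebraic multiplicities) are λ = 4 with multiplicity 4.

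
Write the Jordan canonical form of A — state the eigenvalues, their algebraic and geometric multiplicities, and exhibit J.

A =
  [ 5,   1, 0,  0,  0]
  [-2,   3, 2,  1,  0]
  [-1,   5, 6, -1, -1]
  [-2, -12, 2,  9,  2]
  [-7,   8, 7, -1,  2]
J_3(5) ⊕ J_2(5)

The characteristic polynomial is
  det(x·I − A) = x^5 - 25*x^4 + 250*x^3 - 1250*x^2 + 3125*x - 3125 = (x - 5)^5

Eigenvalues and multiplicities (the geometric multiplicity of λ is n − rank(A − λI), which equals the number of Jordan blocks for λ):
  λ = 5: algebraic multiplicity = 5, geometric multiplicity = 2

Determining the block sizes for each eigenvalue:
  λ = 5: with am = 5 and gm = 2, the partition is not yet determined (e.g. several partitions of 5 into 2 parts exist). Let N = A − (5)·I. Computing rank(N^1) = 3, rank(N^2) = 1, rank(N^3) = 0; the number of blocks of size ≥ j is rank(N^{j−1}) − rank(N^j), giving [2, 2, 1]. So we have 1 block(s) of size 3, 1 block(s) of size 2 → block sizes [3, 2]

Assembling the blocks gives a Jordan form
J =
  [5, 1, 0, 0, 0]
  [0, 5, 1, 0, 0]
  [0, 0, 5, 0, 0]
  [0, 0, 0, 5, 1]
  [0, 0, 0, 0, 5]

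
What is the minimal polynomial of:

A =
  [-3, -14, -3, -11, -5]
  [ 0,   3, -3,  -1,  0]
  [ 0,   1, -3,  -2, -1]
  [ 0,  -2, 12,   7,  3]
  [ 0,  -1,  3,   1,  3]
x^5 - 7*x^4 + 7*x^3 + 51*x^2 - 144*x + 108

The characteristic polynomial is χ_A(x) = (x - 3)^2*(x - 2)^2*(x + 3), so the eigenvalues are known. The minimal polynomial is
  m_A(x) = Π_λ (x − λ)^{k_λ}
where k_λ is the size of the *largest* Jordan block for λ (equivalently, the smallest k with (A − λI)^k v = 0 for every generalised eigenvector v of λ).

  λ = -3: largest Jordan block has size 1, contributing (x + 3)
  λ = 2: largest Jordan block has size 2, contributing (x − 2)^2
  λ = 3: largest Jordan block has size 2, contributing (x − 3)^2

So m_A(x) = (x - 3)^2*(x - 2)^2*(x + 3) = x^5 - 7*x^4 + 7*x^3 + 51*x^2 - 144*x + 108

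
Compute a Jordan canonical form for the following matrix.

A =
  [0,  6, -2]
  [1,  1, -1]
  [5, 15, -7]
J_2(-2) ⊕ J_1(-2)

The characteristic polynomial is
  det(x·I − A) = x^3 + 6*x^2 + 12*x + 8 = (x + 2)^3

Eigenvalues and multiplicities (the geometric multiplicity of λ is n − rank(A − λI), which equals the number of Jordan blocks for λ):
  λ = -2: algebraic multiplicity = 3, geometric multiplicity = 2

Determining the block sizes for each eigenvalue:
  λ = -2: 2 blocks summing to 3 forces exactly one block of size 2 and the rest size 1 → block sizes [2, 1]

Assembling the blocks gives a Jordan form
J =
  [-2,  1,  0]
  [ 0, -2,  0]
  [ 0,  0, -2]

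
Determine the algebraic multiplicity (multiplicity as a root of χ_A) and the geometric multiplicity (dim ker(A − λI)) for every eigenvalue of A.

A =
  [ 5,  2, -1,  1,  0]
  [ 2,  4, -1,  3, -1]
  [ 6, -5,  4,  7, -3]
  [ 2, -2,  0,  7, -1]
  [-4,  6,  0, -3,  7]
λ = 5: alg = 3, geom = 1; λ = 6: alg = 2, geom = 1

Step 1 — factor the characteristic polynomial to read off the algebraic multiplicities:
  χ_A(x) = (x - 6)^2*(x - 5)^3

Step 2 — compute geometric multiplicities via the rank-nullity identity g(λ) = n − rank(A − λI):
  rank(A − (5)·I) = 4, so dim ker(A − (5)·I) = n − 4 = 1
  rank(A − (6)·I) = 4, so dim ker(A − (6)·I) = n − 4 = 1

Summary:
  λ = 5: algebraic multiplicity = 3, geometric multiplicity = 1
  λ = 6: algebraic multiplicity = 2, geometric multiplicity = 1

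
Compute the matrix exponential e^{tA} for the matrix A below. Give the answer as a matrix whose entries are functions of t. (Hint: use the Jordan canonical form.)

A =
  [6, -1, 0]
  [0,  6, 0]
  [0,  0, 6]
e^{tA} =
  [exp(6*t), -t*exp(6*t), 0]
  [0, exp(6*t), 0]
  [0, 0, exp(6*t)]

Strategy: write A = P · J · P⁻¹ where J is a Jordan canonical form, so e^{tA} = P · e^{tJ} · P⁻¹, and e^{tJ} can be computed block-by-block.

A has Jordan form
J =
  [6, 1, 0]
  [0, 6, 0]
  [0, 0, 6]
(up to reordering of blocks).

Per-block formulas:
  For a 1×1 block at λ = 6: exp(t · [6]) = [e^(6t)].
  For a 2×2 Jordan block J_2(6): exp(t · J_2(6)) = e^(6t)·(I + t·N), where N is the 2×2 nilpotent shift.

After assembling e^{tJ} and conjugating by P, we get:

e^{tA} =
  [exp(6*t), -t*exp(6*t), 0]
  [0, exp(6*t), 0]
  [0, 0, exp(6*t)]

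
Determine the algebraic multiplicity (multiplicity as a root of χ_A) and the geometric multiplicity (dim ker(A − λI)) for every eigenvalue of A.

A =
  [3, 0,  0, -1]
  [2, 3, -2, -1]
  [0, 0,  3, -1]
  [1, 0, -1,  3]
λ = 3: alg = 4, geom = 2

Step 1 — factor the characteristic polynomial to read off the algebraic multiplicities:
  χ_A(x) = (x - 3)^4

Step 2 — compute geometric multiplicities via the rank-nullity identity g(λ) = n − rank(A − λI):
  rank(A − (3)·I) = 2, so dim ker(A − (3)·I) = n − 2 = 2

Summary:
  λ = 3: algebraic multiplicity = 4, geometric multiplicity = 2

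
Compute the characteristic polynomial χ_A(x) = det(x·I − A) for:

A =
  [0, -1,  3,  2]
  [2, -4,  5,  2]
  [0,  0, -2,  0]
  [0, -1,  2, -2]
x^4 + 8*x^3 + 24*x^2 + 32*x + 16

Expanding det(x·I − A) (e.g. by cofactor expansion or by noting that A is similar to its Jordan form J, which has the same characteristic polynomial as A) gives
  χ_A(x) = x^4 + 8*x^3 + 24*x^2 + 32*x + 16
which factors as (x + 2)^4. The eigenvalues (with algebraic multiplicities) are λ = -2 with multiplicity 4.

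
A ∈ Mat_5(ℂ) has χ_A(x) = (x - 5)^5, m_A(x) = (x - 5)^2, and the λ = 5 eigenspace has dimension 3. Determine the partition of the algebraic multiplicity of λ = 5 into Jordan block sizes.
Block sizes for λ = 5: [2, 2, 1]

Step 1 — from the characteristic polynomial, algebraic multiplicity of λ = 5 is 5. From dim ker(A − (5)·I) = 3, there are exactly 3 Jordan blocks for λ = 5.
Step 2 — from the minimal polynomial, the factor (x − 5)^2 tells us the largest block for λ = 5 has size 2.
Step 3 — with total size 5, 3 blocks, and largest block 2, the block sizes (in nonincreasing order) are [2, 2, 1].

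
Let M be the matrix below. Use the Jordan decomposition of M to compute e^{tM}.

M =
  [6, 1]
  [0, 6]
e^{tM} =
  [exp(6*t), t*exp(6*t)]
  [0, exp(6*t)]

Strategy: write M = P · J · P⁻¹ where J is a Jordan canonical form, so e^{tM} = P · e^{tJ} · P⁻¹, and e^{tJ} can be computed block-by-block.

M has Jordan form
J =
  [6, 1]
  [0, 6]
(up to reordering of blocks).

Per-block formulas:
  For a 2×2 Jordan block J_2(6): exp(t · J_2(6)) = e^(6t)·(I + t·N), where N is the 2×2 nilpotent shift.

After assembling e^{tJ} and conjugating by P, we get:

e^{tM} =
  [exp(6*t), t*exp(6*t)]
  [0, exp(6*t)]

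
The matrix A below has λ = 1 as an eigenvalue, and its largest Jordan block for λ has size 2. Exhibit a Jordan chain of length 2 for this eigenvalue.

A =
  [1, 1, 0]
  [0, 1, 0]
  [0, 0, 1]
A Jordan chain for λ = 1 of length 2:
v_1 = (1, 0, 0)ᵀ
v_2 = (0, 1, 0)ᵀ

Let N = A − (1)·I. We want v_2 with N^2 v_2 = 0 but N^1 v_2 ≠ 0; then v_{j-1} := N · v_j for j = 2, …, 2.

Pick v_2 = (0, 1, 0)ᵀ.
Then v_1 = N · v_2 = (1, 0, 0)ᵀ.

Sanity check: (A − (1)·I) v_1 = (0, 0, 0)ᵀ = 0. ✓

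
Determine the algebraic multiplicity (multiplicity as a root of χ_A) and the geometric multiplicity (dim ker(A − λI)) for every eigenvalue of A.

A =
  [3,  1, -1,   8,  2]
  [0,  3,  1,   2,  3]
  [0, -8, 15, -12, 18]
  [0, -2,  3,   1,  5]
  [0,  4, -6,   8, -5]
λ = 3: alg = 4, geom = 2; λ = 5: alg = 1, geom = 1

Step 1 — factor the characteristic polynomial to read off the algebraic multiplicities:
  χ_A(x) = (x - 5)*(x - 3)^4

Step 2 — compute geometric multiplicities via the rank-nullity identity g(λ) = n − rank(A − λI):
  rank(A − (3)·I) = 3, so dim ker(A − (3)·I) = n − 3 = 2
  rank(A − (5)·I) = 4, so dim ker(A − (5)·I) = n − 4 = 1

Summary:
  λ = 3: algebraic multiplicity = 4, geometric multiplicity = 2
  λ = 5: algebraic multiplicity = 1, geometric multiplicity = 1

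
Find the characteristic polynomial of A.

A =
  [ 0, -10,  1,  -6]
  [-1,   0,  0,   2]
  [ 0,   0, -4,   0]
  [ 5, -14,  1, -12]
x^4 + 16*x^3 + 96*x^2 + 256*x + 256

Expanding det(x·I − A) (e.g. by cofactor expansion or by noting that A is similar to its Jordan form J, which has the same characteristic polynomial as A) gives
  χ_A(x) = x^4 + 16*x^3 + 96*x^2 + 256*x + 256
which factors as (x + 4)^4. The eigenvalues (with algebraic multiplicities) are λ = -4 with multiplicity 4.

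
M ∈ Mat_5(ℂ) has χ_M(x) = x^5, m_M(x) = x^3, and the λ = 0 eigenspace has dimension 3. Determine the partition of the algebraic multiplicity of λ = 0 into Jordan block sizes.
Block sizes for λ = 0: [3, 1, 1]

Step 1 — from the characteristic polynomial, algebraic multiplicity of λ = 0 is 5. From dim ker(M − (0)·I) = 3, there are exactly 3 Jordan blocks for λ = 0.
Step 2 — from the minimal polynomial, the factor (x − 0)^3 tells us the largest block for λ = 0 has size 3.
Step 3 — with total size 5, 3 blocks, and largest block 3, the block sizes (in nonincreasing order) are [3, 1, 1].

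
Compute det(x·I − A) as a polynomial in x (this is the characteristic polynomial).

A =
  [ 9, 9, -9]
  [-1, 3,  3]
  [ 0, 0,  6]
x^3 - 18*x^2 + 108*x - 216

Expanding det(x·I − A) (e.g. by cofactor expansion or by noting that A is similar to its Jordan form J, which has the same characteristic polynomial as A) gives
  χ_A(x) = x^3 - 18*x^2 + 108*x - 216
which factors as (x - 6)^3. The eigenvalues (with algebraic multiplicities) are λ = 6 with multiplicity 3.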